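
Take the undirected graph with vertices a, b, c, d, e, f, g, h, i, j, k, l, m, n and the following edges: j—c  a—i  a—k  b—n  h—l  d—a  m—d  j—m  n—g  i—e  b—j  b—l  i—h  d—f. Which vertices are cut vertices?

a, b, d, i, j, n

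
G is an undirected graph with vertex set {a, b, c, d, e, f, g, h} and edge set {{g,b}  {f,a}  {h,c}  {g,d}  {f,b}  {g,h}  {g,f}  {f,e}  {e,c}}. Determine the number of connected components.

Starting from a we can reach a, b, c, d, e, f, g, h. That is one component of size 8.
Total: 1 component.

1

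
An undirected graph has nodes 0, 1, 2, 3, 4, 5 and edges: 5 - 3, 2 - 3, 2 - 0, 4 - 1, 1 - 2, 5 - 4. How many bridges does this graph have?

1

The edges on the cycle 5-4-1-2-3-5 are not bridges since each lies on that cycle.
But removing 2 - 0 disconnects 2 from 0 — this is a bridge.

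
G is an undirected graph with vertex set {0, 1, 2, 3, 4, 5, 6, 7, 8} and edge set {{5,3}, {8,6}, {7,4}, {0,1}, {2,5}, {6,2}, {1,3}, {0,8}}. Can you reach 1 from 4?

No

The component containing 4 is {4, 7}, and 1 is not in it.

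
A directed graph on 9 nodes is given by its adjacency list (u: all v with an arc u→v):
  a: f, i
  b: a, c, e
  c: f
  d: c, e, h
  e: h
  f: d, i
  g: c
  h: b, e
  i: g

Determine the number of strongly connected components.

1

{a, b, c, d, e, f, g, h, i} are all mutually reachable — one SCC of size 9.
That gives 1 strongly connected component.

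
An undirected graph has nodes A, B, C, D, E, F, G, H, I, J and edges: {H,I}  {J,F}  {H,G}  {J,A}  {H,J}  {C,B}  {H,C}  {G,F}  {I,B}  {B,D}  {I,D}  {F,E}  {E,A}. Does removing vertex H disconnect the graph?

Yes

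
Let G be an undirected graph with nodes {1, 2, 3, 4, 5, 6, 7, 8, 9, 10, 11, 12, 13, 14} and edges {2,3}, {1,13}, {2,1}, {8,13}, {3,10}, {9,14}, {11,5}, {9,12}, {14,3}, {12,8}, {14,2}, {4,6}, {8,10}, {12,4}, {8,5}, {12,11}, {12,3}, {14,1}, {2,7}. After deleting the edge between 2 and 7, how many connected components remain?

2

Before removal there is 1 component.
2—7 is a bridge — removing it separates 2's side from 7's side.
After removal: 2 components.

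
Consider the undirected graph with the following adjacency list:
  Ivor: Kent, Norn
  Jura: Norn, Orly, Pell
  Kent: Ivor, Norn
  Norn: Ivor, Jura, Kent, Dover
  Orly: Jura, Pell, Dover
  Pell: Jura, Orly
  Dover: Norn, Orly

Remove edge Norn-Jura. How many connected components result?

Norn and Jura are still connected via Norn-Dover-Orly-Jura, so the component count stays at 1.

1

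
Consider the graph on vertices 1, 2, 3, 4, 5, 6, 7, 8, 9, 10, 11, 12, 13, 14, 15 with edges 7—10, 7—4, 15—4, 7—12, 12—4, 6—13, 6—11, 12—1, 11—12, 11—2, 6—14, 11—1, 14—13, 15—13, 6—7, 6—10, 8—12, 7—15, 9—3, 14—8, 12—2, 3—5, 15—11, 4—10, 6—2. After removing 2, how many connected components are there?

With 2 gone, the remaining components are: {3, 5, 9}; {1, 4, 6, 7, 8, 10, 11, 12, 13, 14, 15}.
That is 2 components.

2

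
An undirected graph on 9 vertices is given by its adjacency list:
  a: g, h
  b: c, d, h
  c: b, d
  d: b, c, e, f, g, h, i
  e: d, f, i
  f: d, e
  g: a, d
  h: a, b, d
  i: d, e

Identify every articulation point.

d

Removing d increases the component count from 1 to 2, so d is a cut vertex.
By contrast removing i leaves 1 component; it is not a cut vertex. No other vertex is a cut vertex either.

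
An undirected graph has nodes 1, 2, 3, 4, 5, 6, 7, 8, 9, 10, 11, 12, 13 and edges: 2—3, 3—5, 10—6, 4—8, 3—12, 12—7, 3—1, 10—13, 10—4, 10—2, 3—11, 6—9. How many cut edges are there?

12

removing 12—3 disconnects 12 from 3; removing 10—4 disconnects 10 from 4; removing 3—1 disconnects 3 from 1; removing 2—3 disconnects 2 from 3 — these are bridges.
In total 12 edges are bridges.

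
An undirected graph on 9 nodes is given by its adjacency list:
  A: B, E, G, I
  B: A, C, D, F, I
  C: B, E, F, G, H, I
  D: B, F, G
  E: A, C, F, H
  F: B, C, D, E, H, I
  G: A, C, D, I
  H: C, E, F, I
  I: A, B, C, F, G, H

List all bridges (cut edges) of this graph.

none

The edges on the cycle F-H-E-F are not bridges since each lies on that cycle.
Every edge lies on some cycle, so there are no bridges.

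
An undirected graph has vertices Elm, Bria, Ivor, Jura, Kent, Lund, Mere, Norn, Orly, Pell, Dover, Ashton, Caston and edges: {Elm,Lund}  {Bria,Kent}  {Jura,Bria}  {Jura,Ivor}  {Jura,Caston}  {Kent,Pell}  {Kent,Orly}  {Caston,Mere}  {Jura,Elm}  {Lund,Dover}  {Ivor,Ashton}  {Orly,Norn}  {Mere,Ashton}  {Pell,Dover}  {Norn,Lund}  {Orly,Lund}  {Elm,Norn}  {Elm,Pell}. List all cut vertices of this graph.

Removing Jura increases the component count from 1 to 2, so Jura is a cut vertex.
By contrast removing Ivor leaves 1 component; it is not a cut vertex. No other vertex is a cut vertex either.

Jura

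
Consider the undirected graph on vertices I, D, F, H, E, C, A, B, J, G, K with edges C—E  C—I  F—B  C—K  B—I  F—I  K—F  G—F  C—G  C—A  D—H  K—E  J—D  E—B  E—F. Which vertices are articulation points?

Removing C increases the component count from 2 to 3, so C is a cut vertex.
Removing D increases the component count from 2 to 3, so D is a cut vertex.
By contrast removing F leaves 2 components; it is not a cut vertex. No other vertex is a cut vertex either.

C, D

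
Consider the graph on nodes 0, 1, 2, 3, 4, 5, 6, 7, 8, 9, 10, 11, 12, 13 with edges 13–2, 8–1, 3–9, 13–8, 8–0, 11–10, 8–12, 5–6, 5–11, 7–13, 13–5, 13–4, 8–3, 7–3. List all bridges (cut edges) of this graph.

0-8, 1-8, 10-11, 11-5, 12-8, 13-2, 13-4, 13-5, 3-9, 5-6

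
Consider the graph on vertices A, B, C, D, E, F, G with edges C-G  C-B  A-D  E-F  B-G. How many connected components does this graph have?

3

Starting from E we can reach E, F. That is one component of size 2.
Starting from A we can reach A, D. That is one component of size 2.
Starting from B we can reach B, C, G. That is one component of size 3.
Total: 3 components.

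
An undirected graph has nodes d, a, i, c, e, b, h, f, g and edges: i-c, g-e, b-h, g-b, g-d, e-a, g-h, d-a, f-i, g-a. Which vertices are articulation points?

Removing g increases the component count from 2 to 3, so g is a cut vertex.
Removing i increases the component count from 2 to 3, so i is a cut vertex.
By contrast removing b leaves 2 components; it is not a cut vertex. No other vertex is a cut vertex either.

g, i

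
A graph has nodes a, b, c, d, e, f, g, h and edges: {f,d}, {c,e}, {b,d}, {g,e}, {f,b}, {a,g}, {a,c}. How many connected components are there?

h is isolated — a component by itself.
Starting from b we can reach b, d, f. That is one component of size 3.
Starting from a we can reach a, c, e, g. That is one component of size 4.
Total: 3 components.

3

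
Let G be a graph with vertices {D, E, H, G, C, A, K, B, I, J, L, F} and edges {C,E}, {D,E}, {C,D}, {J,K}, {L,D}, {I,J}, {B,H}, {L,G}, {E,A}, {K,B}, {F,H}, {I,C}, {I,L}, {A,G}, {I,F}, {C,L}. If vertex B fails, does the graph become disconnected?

Deleting B leaves 1 component (was 1) (its neighbors H, K remain connected to each other), so B is not a cut vertex.

No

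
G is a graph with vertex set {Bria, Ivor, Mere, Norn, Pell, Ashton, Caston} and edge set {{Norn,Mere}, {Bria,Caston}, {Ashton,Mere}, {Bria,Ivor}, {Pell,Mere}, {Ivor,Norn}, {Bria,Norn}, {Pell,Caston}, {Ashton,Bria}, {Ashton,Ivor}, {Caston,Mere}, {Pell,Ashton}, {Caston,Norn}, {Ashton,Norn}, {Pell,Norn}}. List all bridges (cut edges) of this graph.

none

The edges on the cycle Ashton-Bria-Norn-Ivor-Ashton are not bridges since each lies on that cycle.
Every edge lies on some cycle, so there are no bridges.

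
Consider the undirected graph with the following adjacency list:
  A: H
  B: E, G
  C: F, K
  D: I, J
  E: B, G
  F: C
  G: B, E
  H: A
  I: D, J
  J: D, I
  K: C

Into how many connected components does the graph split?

4

Starting from A we can reach A, H. That is one component of size 2.
Starting from D we can reach D, I, J. That is one component of size 3.
Starting from C we can reach C, F, K. That is one component of size 3.
Starting from B we can reach B, E, G. That is one component of size 3.
Total: 4 components.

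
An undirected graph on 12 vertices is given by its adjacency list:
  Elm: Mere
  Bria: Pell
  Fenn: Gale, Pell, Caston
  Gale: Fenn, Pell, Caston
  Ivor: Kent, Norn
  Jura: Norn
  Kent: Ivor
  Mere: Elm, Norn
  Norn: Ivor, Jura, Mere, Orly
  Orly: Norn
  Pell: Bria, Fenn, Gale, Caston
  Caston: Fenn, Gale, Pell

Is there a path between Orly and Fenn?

No

The component containing Orly is {Elm, Ivor, Jura, Kent, Mere, Norn, Orly}, and Fenn is not in it.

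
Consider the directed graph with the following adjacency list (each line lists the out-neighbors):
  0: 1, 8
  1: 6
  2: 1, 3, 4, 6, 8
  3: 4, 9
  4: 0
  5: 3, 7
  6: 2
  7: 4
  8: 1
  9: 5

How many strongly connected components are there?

{0, 1, 2, 3, 4, 5, 6, 7, 8, 9} are all mutually reachable — one SCC of size 10.
That gives 1 strongly connected component.

1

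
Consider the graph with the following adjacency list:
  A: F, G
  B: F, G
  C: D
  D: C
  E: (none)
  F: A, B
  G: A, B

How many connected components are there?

3

E is isolated — a component by itself.
Starting from C we can reach C, D. That is one component of size 2.
Starting from A we can reach A, B, F, G. That is one component of size 4.
Total: 3 components.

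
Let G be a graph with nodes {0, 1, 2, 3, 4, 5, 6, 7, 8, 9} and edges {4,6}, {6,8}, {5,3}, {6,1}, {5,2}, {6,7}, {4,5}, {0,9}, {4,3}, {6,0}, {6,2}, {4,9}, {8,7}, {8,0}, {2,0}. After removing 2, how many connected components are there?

1

With 2 gone, the remaining components are: {0, 1, 3, 4, 5, 6, 7, 8, 9}.
That is 1 component.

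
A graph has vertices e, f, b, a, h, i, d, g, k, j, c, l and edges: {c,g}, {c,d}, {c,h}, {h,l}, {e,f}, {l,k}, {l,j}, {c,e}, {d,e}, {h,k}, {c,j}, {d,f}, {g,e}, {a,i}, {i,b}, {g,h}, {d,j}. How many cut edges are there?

The edges on the cycle c-g-e-d-c are not bridges since each lies on that cycle.
But removing i-b disconnects i from b; removing a-i disconnects a from i — these are bridges.
That makes 2 bridges.

2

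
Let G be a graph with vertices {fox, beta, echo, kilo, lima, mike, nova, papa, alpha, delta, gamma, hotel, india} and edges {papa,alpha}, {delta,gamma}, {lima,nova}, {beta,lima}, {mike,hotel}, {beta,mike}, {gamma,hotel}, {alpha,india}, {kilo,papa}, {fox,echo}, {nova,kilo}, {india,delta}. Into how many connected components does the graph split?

2

Starting from fox we can reach fox, echo. That is one component of size 2.
Starting from beta we can reach beta, kilo, lima, mike, nova, papa, alpha, delta, gamma, hotel, india. That is one component of size 11.
Total: 2 components.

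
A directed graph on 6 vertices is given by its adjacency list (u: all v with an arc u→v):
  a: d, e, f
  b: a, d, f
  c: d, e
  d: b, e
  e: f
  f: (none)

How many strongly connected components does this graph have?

4

{a, b, d} are all mutually reachable — one SCC of size 3.
{c} is an SCC by itself.
{f} is an SCC by itself.
{e} is an SCC by itself.
That gives 4 strongly connected components.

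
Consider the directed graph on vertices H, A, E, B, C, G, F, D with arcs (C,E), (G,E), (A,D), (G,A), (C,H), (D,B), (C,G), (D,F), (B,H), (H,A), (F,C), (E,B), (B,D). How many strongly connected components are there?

{A, B, C, D, E, F, G, H} are all mutually reachable — one SCC of size 8.
That gives 1 strongly connected component.

1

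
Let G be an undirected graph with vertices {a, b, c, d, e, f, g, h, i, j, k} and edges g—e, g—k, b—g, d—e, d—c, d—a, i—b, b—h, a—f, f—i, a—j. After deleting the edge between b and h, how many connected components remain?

2

Before removal there is 1 component.
b—h is a bridge — removing it separates b's side from h's side.
After removal: 2 components.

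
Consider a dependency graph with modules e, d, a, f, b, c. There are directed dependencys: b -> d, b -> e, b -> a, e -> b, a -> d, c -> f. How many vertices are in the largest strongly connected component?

2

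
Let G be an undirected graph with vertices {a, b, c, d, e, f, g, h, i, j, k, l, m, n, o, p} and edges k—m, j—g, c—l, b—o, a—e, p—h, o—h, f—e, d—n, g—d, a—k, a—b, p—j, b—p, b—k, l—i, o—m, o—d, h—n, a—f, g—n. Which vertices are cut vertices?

a, l

Removing a increases the component count from 2 to 3, so a is a cut vertex.
Removing l increases the component count from 2 to 3, so l is a cut vertex.
By contrast removing m leaves 2 components; it is not a cut vertex. No other vertex is a cut vertex either.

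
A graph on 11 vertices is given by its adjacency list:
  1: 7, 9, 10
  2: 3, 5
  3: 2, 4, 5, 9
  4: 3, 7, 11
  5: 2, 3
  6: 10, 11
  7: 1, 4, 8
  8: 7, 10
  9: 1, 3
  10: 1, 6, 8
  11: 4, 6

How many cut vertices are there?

Removing 3 increases the component count from 1 to 2, so 3 is a cut vertex.
By contrast removing 10 leaves 1 component; it is not a cut vertex. No other vertex is a cut vertex either.

1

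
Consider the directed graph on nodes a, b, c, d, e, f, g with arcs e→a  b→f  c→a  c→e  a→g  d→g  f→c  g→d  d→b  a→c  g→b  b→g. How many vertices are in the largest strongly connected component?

7

{a, b, c, d, e, f, g} are all mutually reachable — one SCC of size 7.
The largest has 7 vertices.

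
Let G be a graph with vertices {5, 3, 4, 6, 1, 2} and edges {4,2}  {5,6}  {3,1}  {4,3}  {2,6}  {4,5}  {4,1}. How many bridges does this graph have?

The edges on the cycle 4-3-1-4 are not bridges since each lies on that cycle.
Every edge lies on some cycle, so there are no bridges.

0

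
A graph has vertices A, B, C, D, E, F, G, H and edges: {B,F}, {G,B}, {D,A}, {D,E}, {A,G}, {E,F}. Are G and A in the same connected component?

Yes

From G we can reach A, B, D, E, F, G, which includes A.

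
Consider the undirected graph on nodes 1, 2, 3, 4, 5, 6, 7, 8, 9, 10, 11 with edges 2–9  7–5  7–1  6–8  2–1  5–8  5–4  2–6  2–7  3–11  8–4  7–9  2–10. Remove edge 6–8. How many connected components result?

2

6 and 8 are still connected via 6-2-7-5-8, so the component count stays at 2.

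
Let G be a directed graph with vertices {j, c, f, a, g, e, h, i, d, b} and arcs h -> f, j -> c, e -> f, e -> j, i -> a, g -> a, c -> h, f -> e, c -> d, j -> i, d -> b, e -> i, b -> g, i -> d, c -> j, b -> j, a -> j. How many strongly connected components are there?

1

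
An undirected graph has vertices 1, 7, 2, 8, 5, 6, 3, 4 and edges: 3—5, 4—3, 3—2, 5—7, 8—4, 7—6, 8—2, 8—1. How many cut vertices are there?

Removing 3 increases the component count from 1 to 2, so 3 is a cut vertex.
Removing 5 increases the component count from 1 to 2, so 5 is a cut vertex.
Removing 7 increases the component count from 1 to 2, so 7 is a cut vertex.
Likewise 8 is a cut vertex.
By contrast removing 6 leaves 1 component; it is not a cut vertex. No other vertex is a cut vertex either.

4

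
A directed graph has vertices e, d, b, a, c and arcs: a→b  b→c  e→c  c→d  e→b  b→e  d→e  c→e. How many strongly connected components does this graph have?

2

{b, c, d, e} are all mutually reachable — one SCC of size 4.
{a} is an SCC by itself.
That gives 2 strongly connected components.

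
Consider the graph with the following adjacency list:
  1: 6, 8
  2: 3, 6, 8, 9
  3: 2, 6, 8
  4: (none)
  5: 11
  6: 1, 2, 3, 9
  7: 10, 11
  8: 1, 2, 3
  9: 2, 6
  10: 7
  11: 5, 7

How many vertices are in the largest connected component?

6

4 is isolated — a component by itself.
Starting from 5 we can reach 5, 7, 10, 11. That is one component of size 4.
Starting from 1 we can reach 1, 2, 3, 6, 8, 9. That is one component of size 6.
The largest has 6 vertices.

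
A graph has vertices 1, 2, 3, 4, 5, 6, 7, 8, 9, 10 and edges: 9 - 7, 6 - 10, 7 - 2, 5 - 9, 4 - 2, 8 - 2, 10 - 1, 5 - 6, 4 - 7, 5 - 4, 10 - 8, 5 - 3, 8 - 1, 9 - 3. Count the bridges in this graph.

0

The edges on the cycle 5-4-2-8-10-6-5 are not bridges since each lies on that cycle.
Every edge lies on some cycle, so there are no bridges.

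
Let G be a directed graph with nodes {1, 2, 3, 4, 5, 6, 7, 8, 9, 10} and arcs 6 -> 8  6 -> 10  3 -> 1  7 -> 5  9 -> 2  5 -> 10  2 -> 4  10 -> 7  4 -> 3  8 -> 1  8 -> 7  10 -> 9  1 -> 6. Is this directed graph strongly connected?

From 8 we can reach every vertex (1, 2, 3, 4, 5, 6, 7, 8, 9, 10), and every vertex can reach 8 (1, 2, 3, 4, 5, 6, 7, 8, 9, 10). So the whole graph is one strongly connected component.

Yes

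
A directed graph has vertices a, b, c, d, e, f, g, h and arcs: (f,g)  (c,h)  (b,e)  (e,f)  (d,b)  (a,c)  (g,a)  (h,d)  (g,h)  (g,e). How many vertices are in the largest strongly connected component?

{a, b, c, d, e, f, g, h} are all mutually reachable — one SCC of size 8.
The largest has 8 vertices.

8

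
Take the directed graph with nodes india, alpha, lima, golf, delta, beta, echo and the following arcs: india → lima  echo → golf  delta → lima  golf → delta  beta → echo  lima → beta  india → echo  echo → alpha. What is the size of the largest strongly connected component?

{beta, echo, golf, lima, delta} are all mutually reachable — one SCC of size 5.
{alpha} is an SCC by itself.
{india} is an SCC by itself.
The largest has 5 vertices.

5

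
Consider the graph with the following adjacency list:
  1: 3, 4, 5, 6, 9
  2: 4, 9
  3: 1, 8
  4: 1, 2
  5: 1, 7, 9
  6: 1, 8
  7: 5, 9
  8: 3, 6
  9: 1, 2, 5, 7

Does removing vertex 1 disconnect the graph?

Yes

Deleting 1 raises the number of components from 1 to 2, so 1 is a cut vertex.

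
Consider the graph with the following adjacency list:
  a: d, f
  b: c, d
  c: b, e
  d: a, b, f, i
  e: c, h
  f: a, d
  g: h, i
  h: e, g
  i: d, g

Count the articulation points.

Removing d increases the component count from 1 to 2, so d is a cut vertex.
By contrast removing h leaves 1 component; it is not a cut vertex. No other vertex is a cut vertex either.

1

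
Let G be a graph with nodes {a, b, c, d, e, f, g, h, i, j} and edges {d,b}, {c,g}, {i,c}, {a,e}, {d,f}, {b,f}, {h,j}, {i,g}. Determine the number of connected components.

Starting from h we can reach h, j. That is one component of size 2.
Starting from a we can reach a, e. That is one component of size 2.
Starting from c we can reach c, g, i. That is one component of size 3.
Starting from b we can reach b, d, f. That is one component of size 3.
Total: 4 components.

4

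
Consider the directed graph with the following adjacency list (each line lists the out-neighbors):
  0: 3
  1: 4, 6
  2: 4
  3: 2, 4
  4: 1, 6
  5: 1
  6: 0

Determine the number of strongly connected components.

2

{0, 1, 2, 3, 4, 6} are all mutually reachable — one SCC of size 6.
{5} is an SCC by itself.
That gives 2 strongly connected components.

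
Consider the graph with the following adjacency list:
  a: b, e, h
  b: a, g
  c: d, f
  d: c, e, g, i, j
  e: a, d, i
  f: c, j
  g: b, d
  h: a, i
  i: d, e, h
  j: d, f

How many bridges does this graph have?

0

The edges on the cycle d-c-f-j-d are not bridges since each lies on that cycle.
Every edge lies on some cycle, so there are no bridges.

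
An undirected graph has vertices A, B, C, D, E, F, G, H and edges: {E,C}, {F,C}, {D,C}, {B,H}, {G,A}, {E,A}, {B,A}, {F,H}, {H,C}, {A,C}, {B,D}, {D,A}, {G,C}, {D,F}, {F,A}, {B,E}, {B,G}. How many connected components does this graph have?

1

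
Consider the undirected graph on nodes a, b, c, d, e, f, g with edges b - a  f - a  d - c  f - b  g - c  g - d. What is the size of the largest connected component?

3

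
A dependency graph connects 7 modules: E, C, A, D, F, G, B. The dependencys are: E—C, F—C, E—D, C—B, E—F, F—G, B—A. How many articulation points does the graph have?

4

Removing B increases the component count from 1 to 2, so B is a cut vertex.
Removing C increases the component count from 1 to 2, so C is a cut vertex.
Removing E increases the component count from 1 to 2, so E is a cut vertex.
Likewise F is a cut vertex.
By contrast removing A leaves 1 component; it is not a cut vertex. No other vertex is a cut vertex either.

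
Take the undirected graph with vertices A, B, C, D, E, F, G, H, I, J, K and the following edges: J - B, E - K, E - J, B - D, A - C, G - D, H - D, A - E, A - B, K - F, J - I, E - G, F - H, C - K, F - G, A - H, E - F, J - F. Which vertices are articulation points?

J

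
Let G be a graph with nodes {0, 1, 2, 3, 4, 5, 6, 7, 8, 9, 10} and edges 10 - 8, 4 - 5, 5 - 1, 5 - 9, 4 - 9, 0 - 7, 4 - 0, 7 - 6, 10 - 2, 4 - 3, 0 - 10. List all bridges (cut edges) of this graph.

0-10, 0-4, 0-7, 1-5, 10-2, 10-8, 3-4, 6-7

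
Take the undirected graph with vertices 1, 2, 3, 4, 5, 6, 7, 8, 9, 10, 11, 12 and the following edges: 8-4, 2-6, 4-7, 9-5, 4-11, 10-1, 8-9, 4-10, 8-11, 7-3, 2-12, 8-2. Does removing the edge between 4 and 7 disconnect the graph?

Removing 4-7 leaves no path between 4 and 7: the component count goes from 1 to 2. So it is a bridge.

Yes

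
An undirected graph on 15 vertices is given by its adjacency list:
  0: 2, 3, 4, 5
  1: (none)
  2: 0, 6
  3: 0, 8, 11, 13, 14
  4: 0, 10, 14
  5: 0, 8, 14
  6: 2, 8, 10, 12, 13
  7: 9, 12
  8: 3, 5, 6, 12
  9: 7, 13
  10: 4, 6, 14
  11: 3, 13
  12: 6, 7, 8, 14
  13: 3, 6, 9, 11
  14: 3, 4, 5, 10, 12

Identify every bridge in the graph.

The edges on the cycle 6-2-0-3-14-10-6 are not bridges since each lies on that cycle.
Every edge lies on some cycle, so there are no bridges.

none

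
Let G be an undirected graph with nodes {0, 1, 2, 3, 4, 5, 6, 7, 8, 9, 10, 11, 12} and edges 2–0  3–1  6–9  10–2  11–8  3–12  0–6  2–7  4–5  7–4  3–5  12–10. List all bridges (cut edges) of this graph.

0-2, 0-6, 1-3, 11-8, 6-9

The edges on the cycle 3-12-10-2-7-4-5-3 are not bridges since each lies on that cycle.
But removing 11–8 disconnects 11 from 8; removing 2–0 disconnects 2 from 0; removing 3–1 disconnects 3 from 1; removing 6–9 disconnects 6 from 9 — these are bridges.
In total 5 edges are bridges.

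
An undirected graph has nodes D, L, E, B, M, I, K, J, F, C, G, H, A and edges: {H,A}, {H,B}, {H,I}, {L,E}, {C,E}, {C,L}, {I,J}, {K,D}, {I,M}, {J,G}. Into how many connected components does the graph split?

F is isolated — a component by itself.
Starting from D we can reach D, K. That is one component of size 2.
Starting from C we can reach C, E, L. That is one component of size 3.
Starting from A we can reach A, B, G, H, I, J, M. That is one component of size 7.
Total: 4 components.

4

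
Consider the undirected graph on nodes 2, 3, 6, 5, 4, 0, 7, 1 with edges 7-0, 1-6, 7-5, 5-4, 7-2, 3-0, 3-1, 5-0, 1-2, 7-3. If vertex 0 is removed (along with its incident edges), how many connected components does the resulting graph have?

1

With 0 gone, the remaining components are: {1, 2, 3, 4, 5, 6, 7}.
That is 1 component.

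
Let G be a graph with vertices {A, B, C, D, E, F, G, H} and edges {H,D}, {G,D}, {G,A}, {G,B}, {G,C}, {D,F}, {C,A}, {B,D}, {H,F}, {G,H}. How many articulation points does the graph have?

Removing G increases the component count from 2 to 3, so G is a cut vertex.
By contrast removing B leaves 2 components; it is not a cut vertex. No other vertex is a cut vertex either.

1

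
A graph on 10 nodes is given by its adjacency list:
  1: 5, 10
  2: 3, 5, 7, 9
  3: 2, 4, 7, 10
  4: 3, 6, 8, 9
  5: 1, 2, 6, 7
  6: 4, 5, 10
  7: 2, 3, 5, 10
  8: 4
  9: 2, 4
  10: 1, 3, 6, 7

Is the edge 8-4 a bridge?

Removing 8-4 leaves no path between 8 and 4: the component count goes from 1 to 2. So it is a bridge.

Yes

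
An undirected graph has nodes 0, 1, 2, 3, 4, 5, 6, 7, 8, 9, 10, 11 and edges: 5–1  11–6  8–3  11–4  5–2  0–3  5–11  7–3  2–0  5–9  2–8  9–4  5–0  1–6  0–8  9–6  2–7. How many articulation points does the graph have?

Removing 5 increases the component count from 2 to 3, so 5 is a cut vertex.
By contrast removing 8 leaves 2 components; it is not a cut vertex. No other vertex is a cut vertex either.

1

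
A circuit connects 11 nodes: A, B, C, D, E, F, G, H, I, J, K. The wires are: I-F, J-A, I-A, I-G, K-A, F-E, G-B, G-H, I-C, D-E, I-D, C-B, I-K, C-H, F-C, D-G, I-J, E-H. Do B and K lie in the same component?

Yes

From B we can reach A, B, C, D, E, F, G, H, I, J, K, which includes K.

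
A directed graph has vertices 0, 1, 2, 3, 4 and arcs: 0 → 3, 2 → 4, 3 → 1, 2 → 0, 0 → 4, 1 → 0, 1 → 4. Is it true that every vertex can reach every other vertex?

No

There is no directed path from 4 to 0, so the graph is not strongly connected.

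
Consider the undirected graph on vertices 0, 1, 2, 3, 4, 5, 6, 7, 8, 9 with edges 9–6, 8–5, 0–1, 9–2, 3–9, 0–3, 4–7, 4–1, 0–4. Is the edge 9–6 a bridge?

Yes

Removing 9–6 leaves no path between 9 and 6: the component count goes from 2 to 3. So it is a bridge.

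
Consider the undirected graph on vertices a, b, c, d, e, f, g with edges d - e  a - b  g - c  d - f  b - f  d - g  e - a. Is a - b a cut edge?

After removing a - b, the path a-e-d-f-b still connects them, so the edge is not a bridge.

No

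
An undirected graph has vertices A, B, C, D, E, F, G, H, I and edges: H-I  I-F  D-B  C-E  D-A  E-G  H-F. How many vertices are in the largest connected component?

3

Starting from F we can reach F, H, I. That is one component of size 3.
Starting from C we can reach C, E, G. That is one component of size 3.
Starting from A we can reach A, B, D. That is one component of size 3.
The largest has 3 vertices.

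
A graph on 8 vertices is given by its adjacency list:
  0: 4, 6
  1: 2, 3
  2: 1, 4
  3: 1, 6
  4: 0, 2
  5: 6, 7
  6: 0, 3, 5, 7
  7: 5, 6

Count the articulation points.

1

Removing 6 increases the component count from 1 to 2, so 6 is a cut vertex.
By contrast removing 0 leaves 1 component; it is not a cut vertex. No other vertex is a cut vertex either.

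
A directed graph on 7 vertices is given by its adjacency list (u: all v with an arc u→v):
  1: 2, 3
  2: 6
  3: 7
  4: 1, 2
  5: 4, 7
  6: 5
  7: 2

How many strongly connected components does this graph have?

1

{1, 2, 3, 4, 5, 6, 7} are all mutually reachable — one SCC of size 7.
That gives 1 strongly connected component.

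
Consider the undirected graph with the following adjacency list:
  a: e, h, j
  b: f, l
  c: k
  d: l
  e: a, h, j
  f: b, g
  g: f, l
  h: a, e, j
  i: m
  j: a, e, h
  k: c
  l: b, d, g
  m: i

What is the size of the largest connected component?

5

Starting from c we can reach c, k. That is one component of size 2.
Starting from i we can reach i, m. That is one component of size 2.
Starting from a we can reach a, e, h, j. That is one component of size 4.
Starting from b we can reach b, d, f, g, l. That is one component of size 5.
The largest has 5 vertices.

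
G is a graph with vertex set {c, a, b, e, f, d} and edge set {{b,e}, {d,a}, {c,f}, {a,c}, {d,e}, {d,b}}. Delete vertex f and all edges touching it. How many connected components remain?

With f gone, the remaining components are: {a, b, c, d, e}.
That is 1 component.

1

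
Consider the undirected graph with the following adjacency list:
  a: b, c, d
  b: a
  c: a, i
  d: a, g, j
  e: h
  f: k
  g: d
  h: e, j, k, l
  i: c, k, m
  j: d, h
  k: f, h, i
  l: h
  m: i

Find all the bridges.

a-b, d-g, e-h, f-k, h-l, i-m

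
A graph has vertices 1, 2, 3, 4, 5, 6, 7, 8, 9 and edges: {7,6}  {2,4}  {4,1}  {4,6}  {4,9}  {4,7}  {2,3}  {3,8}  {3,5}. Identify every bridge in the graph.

The edges on the cycle 4-7-6-4 are not bridges since each lies on that cycle.
But removing 3-8 disconnects 3 from 8; removing 4-2 disconnects 4 from 2; removing 4-1 disconnects 4 from 1; removing 3-5 disconnects 3 from 5 — these are bridges.
In total 6 edges are bridges.

1-4, 2-3, 2-4, 3-5, 3-8, 4-9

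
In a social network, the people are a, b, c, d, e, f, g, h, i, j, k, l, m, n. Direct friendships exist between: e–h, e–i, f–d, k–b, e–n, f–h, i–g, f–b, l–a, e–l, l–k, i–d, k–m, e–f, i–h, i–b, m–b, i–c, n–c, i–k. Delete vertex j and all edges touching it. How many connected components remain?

1

With j gone, the remaining components are: {a, b, c, d, e, f, g, h, i, k, l, m, n}.
That is 1 component.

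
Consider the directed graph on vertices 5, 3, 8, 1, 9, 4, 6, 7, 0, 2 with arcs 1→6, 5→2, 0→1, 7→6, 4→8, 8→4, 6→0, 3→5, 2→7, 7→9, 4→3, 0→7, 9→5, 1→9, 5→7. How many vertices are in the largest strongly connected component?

7

{0, 1, 2, 5, 6, 7, 9} are all mutually reachable — one SCC of size 7.
{4, 8} are all mutually reachable — one SCC of size 2.
{3} is an SCC by itself.
The largest has 7 vertices.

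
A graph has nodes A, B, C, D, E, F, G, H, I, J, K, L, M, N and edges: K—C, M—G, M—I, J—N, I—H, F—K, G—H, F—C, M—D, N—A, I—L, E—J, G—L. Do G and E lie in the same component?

No

The component containing G is {D, G, H, I, L, M}, and E is not in it.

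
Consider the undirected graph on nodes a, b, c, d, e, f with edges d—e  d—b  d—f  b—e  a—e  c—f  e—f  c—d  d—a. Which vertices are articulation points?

none

Removing d, for instance, still leaves 1 component. No single vertex removal increases the component count — the graph has no articulation points.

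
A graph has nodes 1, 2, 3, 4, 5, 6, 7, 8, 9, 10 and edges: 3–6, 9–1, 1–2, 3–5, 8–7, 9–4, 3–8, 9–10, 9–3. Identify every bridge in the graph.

removing 3–9 disconnects 3 from 9; removing 5–3 disconnects 5 from 3; removing 8–7 disconnects 8 from 7; removing 3–8 disconnects 3 from 8 — these are bridges.
In total 9 edges are bridges.

1-2, 1-9, 10-9, 3-5, 3-6, 3-8, 3-9, 4-9, 7-8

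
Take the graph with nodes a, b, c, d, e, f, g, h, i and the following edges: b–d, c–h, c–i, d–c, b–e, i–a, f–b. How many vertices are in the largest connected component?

g is isolated — a component by itself.
Starting from a we can reach a, b, c, d, e, f, h, i. That is one component of size 8.
The largest has 8 vertices.

8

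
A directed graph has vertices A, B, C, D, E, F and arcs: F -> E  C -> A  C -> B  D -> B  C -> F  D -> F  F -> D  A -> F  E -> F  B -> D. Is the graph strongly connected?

There is no directed path from E to C, so the graph is not strongly connected.

No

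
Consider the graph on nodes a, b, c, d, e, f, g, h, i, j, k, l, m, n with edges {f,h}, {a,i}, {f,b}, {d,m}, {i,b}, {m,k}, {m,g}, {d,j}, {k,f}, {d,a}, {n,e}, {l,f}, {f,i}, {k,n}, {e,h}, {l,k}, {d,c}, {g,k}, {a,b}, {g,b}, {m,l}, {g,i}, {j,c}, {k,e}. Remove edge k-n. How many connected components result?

k and n are still connected via k-e-n, so the component count stays at 1.

1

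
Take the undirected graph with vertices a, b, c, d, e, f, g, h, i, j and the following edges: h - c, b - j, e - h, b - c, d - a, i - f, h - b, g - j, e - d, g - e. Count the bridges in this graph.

3

The edges on the cycle g-e-h-b-j-g are not bridges since each lies on that cycle.
But removing d - a disconnects d from a; removing e - d disconnects e from d; removing i - f disconnects i from f — these are bridges.
That makes 3 bridges.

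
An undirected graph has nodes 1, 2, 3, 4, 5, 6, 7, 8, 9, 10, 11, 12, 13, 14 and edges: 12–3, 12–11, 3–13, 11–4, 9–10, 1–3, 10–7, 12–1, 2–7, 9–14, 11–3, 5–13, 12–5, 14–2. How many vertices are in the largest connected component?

7

6 is isolated — a component by itself.
8 is isolated — a component by itself.
Starting from 2 we can reach 2, 7, 9, 10, 14. That is one component of size 5.
Starting from 1 we can reach 1, 3, 4, 5, 11, 12, 13. That is one component of size 7.
The largest has 7 vertices.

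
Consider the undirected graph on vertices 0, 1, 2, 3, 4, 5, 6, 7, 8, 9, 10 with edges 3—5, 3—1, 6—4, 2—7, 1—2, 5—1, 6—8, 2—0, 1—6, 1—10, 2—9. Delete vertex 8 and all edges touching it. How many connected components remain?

1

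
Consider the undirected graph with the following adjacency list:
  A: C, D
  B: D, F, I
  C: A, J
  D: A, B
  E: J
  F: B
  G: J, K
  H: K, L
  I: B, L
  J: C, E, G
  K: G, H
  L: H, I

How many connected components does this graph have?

1

Starting from A we can reach A, B, C, D, E, F, G, H, I, J, K, L. That is one component of size 12.
Total: 1 component.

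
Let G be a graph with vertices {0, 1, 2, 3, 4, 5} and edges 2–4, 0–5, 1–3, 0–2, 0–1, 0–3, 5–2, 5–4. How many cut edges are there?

The edges on the cycle 0-1-3-0 are not bridges since each lies on that cycle.
Every edge lies on some cycle, so there are no bridges.

0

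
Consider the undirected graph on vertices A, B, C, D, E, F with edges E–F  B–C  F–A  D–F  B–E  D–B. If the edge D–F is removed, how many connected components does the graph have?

D and F are still connected via D-B-E-F, so the component count stays at 1.

1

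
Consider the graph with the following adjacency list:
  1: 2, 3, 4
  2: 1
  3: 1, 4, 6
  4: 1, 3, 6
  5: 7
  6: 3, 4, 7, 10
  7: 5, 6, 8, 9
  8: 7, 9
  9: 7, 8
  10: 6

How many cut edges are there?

4

The edges on the cycle 6-3-1-4-6 are not bridges since each lies on that cycle.
But removing 1-2 disconnects 1 from 2; removing 7-5 disconnects 7 from 5; removing 7-6 disconnects 7 from 6; removing 10-6 disconnects 10 from 6 — these are bridges.
That makes 4 bridges.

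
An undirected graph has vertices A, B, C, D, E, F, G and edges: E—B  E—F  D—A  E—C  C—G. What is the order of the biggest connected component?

Starting from A we can reach A, D. That is one component of size 2.
Starting from B we can reach B, C, E, F, G. That is one component of size 5.
The largest has 5 vertices.

5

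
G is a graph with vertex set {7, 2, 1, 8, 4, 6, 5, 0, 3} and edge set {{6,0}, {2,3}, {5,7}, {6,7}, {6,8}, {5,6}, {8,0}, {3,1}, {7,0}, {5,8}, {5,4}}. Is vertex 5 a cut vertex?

Deleting 5 raises the number of components from 2 to 3, so 5 is a cut vertex.

Yes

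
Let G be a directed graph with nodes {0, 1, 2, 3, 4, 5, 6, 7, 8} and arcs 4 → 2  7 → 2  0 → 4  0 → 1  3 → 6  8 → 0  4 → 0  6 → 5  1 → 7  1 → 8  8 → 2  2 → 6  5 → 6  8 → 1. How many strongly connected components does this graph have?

5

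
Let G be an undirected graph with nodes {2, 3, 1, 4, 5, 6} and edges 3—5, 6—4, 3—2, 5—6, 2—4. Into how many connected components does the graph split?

1 is isolated — a component by itself.
Starting from 2 we can reach 2, 3, 4, 5, 6. That is one component of size 5.
Total: 2 components.

2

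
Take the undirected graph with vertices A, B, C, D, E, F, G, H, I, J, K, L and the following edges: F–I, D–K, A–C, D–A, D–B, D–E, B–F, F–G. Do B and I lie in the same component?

From B we can reach A, B, C, D, E, F, G, I, K, which includes I.

Yes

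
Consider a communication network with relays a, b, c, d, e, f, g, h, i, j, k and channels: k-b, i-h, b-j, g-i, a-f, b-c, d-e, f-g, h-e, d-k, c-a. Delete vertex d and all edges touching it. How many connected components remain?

With d gone, the remaining components are: {a, b, c, e, f, g, h, i, j, k}.
That is 1 component.

1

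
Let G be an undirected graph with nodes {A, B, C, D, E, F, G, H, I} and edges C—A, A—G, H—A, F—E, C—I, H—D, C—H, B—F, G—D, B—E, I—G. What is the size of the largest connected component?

Starting from B we can reach B, E, F. That is one component of size 3.
Starting from A we can reach A, C, D, G, H, I. That is one component of size 6.
The largest has 6 vertices.

6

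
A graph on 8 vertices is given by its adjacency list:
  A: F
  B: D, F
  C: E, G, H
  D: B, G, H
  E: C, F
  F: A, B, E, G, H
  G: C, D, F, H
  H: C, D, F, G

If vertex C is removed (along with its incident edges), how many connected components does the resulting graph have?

1

With C gone, the remaining components are: {A, B, D, E, F, G, H}.
That is 1 component.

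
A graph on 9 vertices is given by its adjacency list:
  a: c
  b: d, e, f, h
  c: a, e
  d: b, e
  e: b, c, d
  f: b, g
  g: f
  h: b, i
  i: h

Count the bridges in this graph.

The edges on the cycle b-e-d-b are not bridges since each lies on that cycle.
But removing c-a disconnects c from a; removing b-f disconnects b from f; removing i-h disconnects i from h; removing f-g disconnects f from g — these are bridges.
In total 6 edges are bridges.

6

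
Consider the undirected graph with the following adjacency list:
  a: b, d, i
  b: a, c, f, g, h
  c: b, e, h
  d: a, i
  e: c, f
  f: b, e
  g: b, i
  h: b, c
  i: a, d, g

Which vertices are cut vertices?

Removing b increases the component count from 1 to 2, so b is a cut vertex.
By contrast removing a leaves 1 component; it is not a cut vertex. No other vertex is a cut vertex either.

b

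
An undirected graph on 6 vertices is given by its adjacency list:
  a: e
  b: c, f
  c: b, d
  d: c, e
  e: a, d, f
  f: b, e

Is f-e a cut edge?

After removing f-e, the path f-b-c-d-e still connects them, so the edge is not a bridge.

No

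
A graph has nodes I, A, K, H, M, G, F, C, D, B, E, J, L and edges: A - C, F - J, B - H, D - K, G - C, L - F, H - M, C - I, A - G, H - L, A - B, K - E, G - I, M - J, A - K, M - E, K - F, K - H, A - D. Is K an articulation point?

No

Deleting K leaves 1 component (was 1) (its neighbors A, D, E, F, H remain connected to each other), so K is not a cut vertex.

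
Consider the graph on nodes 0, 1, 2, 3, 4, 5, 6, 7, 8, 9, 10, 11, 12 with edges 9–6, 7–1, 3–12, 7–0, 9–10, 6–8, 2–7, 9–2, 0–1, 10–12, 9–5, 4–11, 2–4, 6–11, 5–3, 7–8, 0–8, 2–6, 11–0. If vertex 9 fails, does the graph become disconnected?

Deleting 9 raises the number of components from 1 to 2, so 9 is a cut vertex.

Yes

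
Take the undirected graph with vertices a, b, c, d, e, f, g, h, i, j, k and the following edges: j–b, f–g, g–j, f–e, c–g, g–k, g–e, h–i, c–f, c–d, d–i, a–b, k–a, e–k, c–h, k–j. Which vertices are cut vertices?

Removing c increases the component count from 1 to 2, so c is a cut vertex.
By contrast removing f leaves 1 component; it is not a cut vertex. No other vertex is a cut vertex either.

c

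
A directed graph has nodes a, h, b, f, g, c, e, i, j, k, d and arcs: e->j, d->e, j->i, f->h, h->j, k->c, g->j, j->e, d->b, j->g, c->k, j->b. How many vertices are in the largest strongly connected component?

{e, g, j} are all mutually reachable — one SCC of size 3.
{c, k} are all mutually reachable — one SCC of size 2.
{f} is an SCC by itself.
{i} is an SCC by itself.
{h} is an SCC by itself.
(and 3 more singleton SCCs)
The largest has 3 vertices.

3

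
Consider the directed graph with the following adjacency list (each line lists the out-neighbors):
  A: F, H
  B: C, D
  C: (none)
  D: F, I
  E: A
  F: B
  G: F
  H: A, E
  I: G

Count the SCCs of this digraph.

3

{B, D, F, G, I} are all mutually reachable — one SCC of size 5.
{A, E, H} are all mutually reachable — one SCC of size 3.
{C} is an SCC by itself.
That gives 3 strongly connected components.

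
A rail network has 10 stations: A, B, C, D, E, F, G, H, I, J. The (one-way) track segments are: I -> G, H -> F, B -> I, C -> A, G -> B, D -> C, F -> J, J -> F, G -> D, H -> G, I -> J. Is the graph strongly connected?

No

There is no directed path from G to H, so the graph is not strongly connected.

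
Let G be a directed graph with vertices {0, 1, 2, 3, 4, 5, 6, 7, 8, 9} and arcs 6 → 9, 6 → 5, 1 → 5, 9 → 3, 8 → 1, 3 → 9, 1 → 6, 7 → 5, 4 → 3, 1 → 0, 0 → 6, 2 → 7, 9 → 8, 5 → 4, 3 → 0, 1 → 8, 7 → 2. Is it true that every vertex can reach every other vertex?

No

There is no directed path from 4 to 2, so the graph is not strongly connected.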